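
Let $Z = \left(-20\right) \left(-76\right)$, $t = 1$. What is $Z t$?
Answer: $1520$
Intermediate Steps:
$Z = 1520$
$Z t = 1520 \cdot 1 = 1520$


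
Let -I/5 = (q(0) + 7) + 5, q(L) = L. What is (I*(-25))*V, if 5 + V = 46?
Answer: 61500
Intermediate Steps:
V = 41 (V = -5 + 46 = 41)
I = -60 (I = -5*((0 + 7) + 5) = -5*(7 + 5) = -5*12 = -60)
(I*(-25))*V = -60*(-25)*41 = 1500*41 = 61500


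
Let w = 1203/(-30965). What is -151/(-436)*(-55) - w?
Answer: -256639817/13500740 ≈ -19.009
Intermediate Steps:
w = -1203/30965 (w = 1203*(-1/30965) = -1203/30965 ≈ -0.038850)
-151/(-436)*(-55) - w = -151/(-436)*(-55) - 1*(-1203/30965) = -151*(-1/436)*(-55) + 1203/30965 = (151/436)*(-55) + 1203/30965 = -8305/436 + 1203/30965 = -256639817/13500740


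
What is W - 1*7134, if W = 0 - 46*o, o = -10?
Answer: -6674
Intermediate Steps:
W = 460 (W = 0 - 46*(-10) = 0 + 460 = 460)
W - 1*7134 = 460 - 1*7134 = 460 - 7134 = -6674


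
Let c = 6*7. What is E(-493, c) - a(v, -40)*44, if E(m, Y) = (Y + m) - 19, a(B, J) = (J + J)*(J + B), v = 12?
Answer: -99030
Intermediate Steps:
c = 42
a(B, J) = 2*J*(B + J) (a(B, J) = (2*J)*(B + J) = 2*J*(B + J))
E(m, Y) = -19 + Y + m
E(-493, c) - a(v, -40)*44 = (-19 + 42 - 493) - 2*(-40)*(12 - 40)*44 = -470 - 2*(-40)*(-28)*44 = -470 - 2240*44 = -470 - 1*98560 = -470 - 98560 = -99030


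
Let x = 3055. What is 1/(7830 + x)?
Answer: 1/10885 ≈ 9.1870e-5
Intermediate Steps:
1/(7830 + x) = 1/(7830 + 3055) = 1/10885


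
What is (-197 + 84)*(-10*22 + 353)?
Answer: -15029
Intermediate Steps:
(-197 + 84)*(-10*22 + 353) = -113*(-220 + 353) = -113*133 = -15029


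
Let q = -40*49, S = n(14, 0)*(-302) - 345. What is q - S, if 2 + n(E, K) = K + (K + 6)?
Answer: -407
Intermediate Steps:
n(E, K) = 4 + 2*K (n(E, K) = -2 + (K + (K + 6)) = -2 + (K + (6 + K)) = -2 + (6 + 2*K) = 4 + 2*K)
S = -1553 (S = (4 + 2*0)*(-302) - 345 = (4 + 0)*(-302) - 345 = 4*(-302) - 345 = -1208 - 345 = -1553)
q = -1960
q - S = -1960 - 1*(-1553) = -1960 + 1553 = -407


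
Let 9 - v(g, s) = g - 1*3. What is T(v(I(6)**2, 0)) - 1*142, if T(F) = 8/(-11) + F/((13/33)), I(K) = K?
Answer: -29122/143 ≈ -203.65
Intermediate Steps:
v(g, s) = 12 - g (v(g, s) = 9 - (g - 1*3) = 9 - (g - 3) = 9 - (-3 + g) = 9 + (3 - g) = 12 - g)
T(F) = -8/11 + 33*F/13 (T(F) = 8*(-1/11) + F/((13*(1/33))) = -8/11 + F/(13/33) = -8/11 + F*(33/13) = -8/11 + 33*F/13)
T(v(I(6)**2, 0)) - 1*142 = (-8/11 + 33*(12 - 1*6**2)/13) - 1*142 = (-8/11 + 33*(12 - 1*36)/13) - 142 = (-8/11 + 33*(12 - 36)/13) - 142 = (-8/11 + (33/13)*(-24)) - 142 = (-8/11 - 792/13) - 142 = -8816/143 - 142 = -29122/143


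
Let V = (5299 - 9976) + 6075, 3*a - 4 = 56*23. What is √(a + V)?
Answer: √16458/3 ≈ 42.763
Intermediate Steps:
a = 1292/3 (a = 4/3 + (56*23)/3 = 4/3 + (⅓)*1288 = 4/3 + 1288/3 = 1292/3 ≈ 430.67)
V = 1398 (V = -4677 + 6075 = 1398)
√(a + V) = √(1292/3 + 1398) = √(5486/3) = √16458/3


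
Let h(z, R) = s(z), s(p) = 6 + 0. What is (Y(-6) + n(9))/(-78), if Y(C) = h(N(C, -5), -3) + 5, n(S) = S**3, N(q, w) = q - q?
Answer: -370/39 ≈ -9.4872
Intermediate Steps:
s(p) = 6
N(q, w) = 0
h(z, R) = 6
Y(C) = 11 (Y(C) = 6 + 5 = 11)
(Y(-6) + n(9))/(-78) = (11 + 9**3)/(-78) = (11 + 729)*(-1/78) = 740*(-1/78) = -370/39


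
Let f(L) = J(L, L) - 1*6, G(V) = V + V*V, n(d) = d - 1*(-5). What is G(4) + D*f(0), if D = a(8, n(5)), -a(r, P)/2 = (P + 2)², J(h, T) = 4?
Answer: 596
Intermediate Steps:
n(d) = 5 + d (n(d) = d + 5 = 5 + d)
G(V) = V + V²
a(r, P) = -2*(2 + P)² (a(r, P) = -2*(P + 2)² = -2*(2 + P)²)
f(L) = -2 (f(L) = 4 - 1*6 = 4 - 6 = -2)
D = -288 (D = -2*(2 + (5 + 5))² = -2*(2 + 10)² = -2*12² = -2*144 = -288)
G(4) + D*f(0) = 4*(1 + 4) - 288*(-2) = 4*5 + 576 = 20 + 576 = 596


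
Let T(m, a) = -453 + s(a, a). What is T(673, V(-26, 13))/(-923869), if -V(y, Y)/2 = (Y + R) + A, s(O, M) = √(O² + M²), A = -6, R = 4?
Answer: 453/923869 - 22*√2/923869 ≈ 0.00045665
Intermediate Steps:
s(O, M) = √(M² + O²)
V(y, Y) = 4 - 2*Y (V(y, Y) = -2*((Y + 4) - 6) = -2*((4 + Y) - 6) = -2*(-2 + Y) = 4 - 2*Y)
T(m, a) = -453 + √2*√(a²) (T(m, a) = -453 + √(a² + a²) = -453 + √(2*a²) = -453 + √2*√(a²))
T(673, V(-26, 13))/(-923869) = (-453 + √2*√((4 - 2*13)²))/(-923869) = (-453 + √2*√((4 - 26)²))*(-1/923869) = (-453 + √2*√((-22)²))*(-1/923869) = (-453 + √2*√484)*(-1/923869) = (-453 + √2*22)*(-1/923869) = (-453 + 22*√2)*(-1/923869) = 453/923869 - 22*√2/923869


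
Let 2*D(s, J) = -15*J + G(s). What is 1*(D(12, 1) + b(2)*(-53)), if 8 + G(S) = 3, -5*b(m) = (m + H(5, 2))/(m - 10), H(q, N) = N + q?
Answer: -877/40 ≈ -21.925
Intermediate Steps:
b(m) = -(7 + m)/(5*(-10 + m)) (b(m) = -(m + (2 + 5))/(5*(m - 10)) = -(m + 7)/(5*(-10 + m)) = -(7 + m)/(5*(-10 + m)))
G(S) = -5 (G(S) = -8 + 3 = -5)
D(s, J) = -5/2 - 15*J/2 (D(s, J) = (-15*J - 5)/2 = (-5 - 15*J)/2 = -5/2 - 15*J/2)
1*(D(12, 1) + b(2)*(-53)) = 1*((-5/2 - 15/2*1) + ((-7 - 1*2)/(5*(-10 + 2)))*(-53)) = 1*((-5/2 - 15/2) + ((⅕)*(-7 - 2)/(-8))*(-53)) = 1*(-10 + ((⅕)*(-⅛)*(-9))*(-53)) = 1*(-10 + (9/40)*(-53)) = 1*(-10 - 477/40) = 1*(-877/40) = -877/40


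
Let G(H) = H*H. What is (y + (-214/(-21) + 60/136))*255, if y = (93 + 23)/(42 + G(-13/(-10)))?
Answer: 12190435/3598 ≈ 3388.1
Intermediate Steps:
G(H) = H²
y = 11600/4369 (y = (93 + 23)/(42 + (-13/(-10))²) = 116/(42 + (-13*(-⅒))²) = 116/(42 + (13/10)²) = 116/(42 + 169/100) = 116/(4369/100) = 116*(100/4369) = 11600/4369 ≈ 2.6551)
(y + (-214/(-21) + 60/136))*255 = (11600/4369 + (-214/(-21) + 60/136))*255 = (11600/4369 + (-214*(-1/21) + 60*(1/136)))*255 = (11600/4369 + (214/21 + 15/34))*255 = (11600/4369 + 7591/714)*255 = (2438087/183498)*255 = 12190435/3598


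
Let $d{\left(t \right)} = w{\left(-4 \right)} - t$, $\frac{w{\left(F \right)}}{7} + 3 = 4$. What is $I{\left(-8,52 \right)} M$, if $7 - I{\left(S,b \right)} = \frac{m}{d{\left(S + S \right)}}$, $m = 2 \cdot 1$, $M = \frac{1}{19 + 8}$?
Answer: $\frac{53}{207} \approx 0.25604$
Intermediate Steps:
$w{\left(F \right)} = 7$ ($w{\left(F \right)} = -21 + 7 \cdot 4 = -21 + 28 = 7$)
$d{\left(t \right)} = 7 - t$
$M = \frac{1}{27} \approx 0.037037$
$m = 2$
$I{\left(S,b \right)} = 7 - \frac{2}{7 - 2 S}$ ($I{\left(S,b \right)} = 7 - \frac{2}{7 - \left(S + S\right)} = 7 - \frac{2}{7 - 2 S}$)
$I{\left(-8,52 \right)} M = \frac{-47 + 14 \left(-8\right)}{-7 + 2 \left(-8\right)} \frac{1}{27} = \frac{-47 - 112}{-7 - 16} \cdot \frac{1}{27} = \frac{1}{-23} \left(-159\right) \frac{1}{27} = \left(- \frac{1}{23}\right) \left(-159\right) \frac{1}{27} = \frac{159}{23} \cdot \frac{1}{27} = \frac{53}{207}$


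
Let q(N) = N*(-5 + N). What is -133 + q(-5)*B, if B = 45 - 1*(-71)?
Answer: 5667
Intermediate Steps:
B = 116 (B = 45 + 71 = 116)
-133 + q(-5)*B = -133 - 5*(-5 - 5)*116 = -133 - 5*(-10)*116 = -133 + 50*116 = -133 + 5800 = 5667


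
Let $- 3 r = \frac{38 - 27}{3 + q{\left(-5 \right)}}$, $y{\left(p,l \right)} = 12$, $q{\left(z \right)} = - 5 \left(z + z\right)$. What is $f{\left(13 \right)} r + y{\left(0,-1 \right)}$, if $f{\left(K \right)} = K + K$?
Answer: $\frac{1622}{159} \approx 10.201$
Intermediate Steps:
$q{\left(z \right)} = - 10 z$ ($q{\left(z \right)} = - 5 \cdot 2 z = - 10 z$)
$f{\left(K \right)} = 2 K$
$r = - \frac{11}{159}$ ($r = - \frac{\left(38 - 27\right) \frac{1}{3 - -50}}{3} = - \frac{11 \frac{1}{3 + 50}}{3} = - \frac{11 \cdot \frac{1}{53}}{3} = \left(- \frac{1}{3}\right) \frac{11}{53} = - \frac{11}{159} \approx -0.069182$)
$f{\left(13 \right)} r + y{\left(0,-1 \right)} = 2 \cdot 13 \left(- \frac{11}{159}\right) + 12 = 26 \left(- \frac{11}{159}\right) + 12 = - \frac{286}{159} + 12 = \frac{1622}{159}$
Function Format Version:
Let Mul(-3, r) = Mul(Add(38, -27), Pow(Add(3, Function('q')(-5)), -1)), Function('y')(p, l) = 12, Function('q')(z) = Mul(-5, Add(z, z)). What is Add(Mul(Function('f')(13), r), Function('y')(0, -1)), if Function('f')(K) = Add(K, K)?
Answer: Rational(1622, 159) ≈ 10.201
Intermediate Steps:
Function('q')(z) = Mul(-10, z) (Function('q')(z) = Mul(-5, Mul(2, z)) = Mul(-10, z))
Function('f')(K) = Mul(2, K)
r = Rational(-11, 159) (r = Mul(Rational(-1, 3), Mul(Add(38, -27), Pow(Add(3, Mul(-10, -5)), -1))) = Mul(Rational(-1, 3), Mul(11, Pow(Add(3, 50), -1))) = Mul(Rational(-1, 3), Mul(11, Pow(53, -1))) = Mul(Rational(-1, 3), Mul(11, Rational(1, 53))) = Mul(Rational(-1, 3), Rational(11, 53)) = Rational(-11, 159) ≈ -0.069182)
Add(Mul(Function('f')(13), r), Function('y')(0, -1)) = Add(Mul(Mul(2, 13), Rational(-11, 159)), 12) = Add(Mul(26, Rational(-11, 159)), 12) = Add(Rational(-286, 159), 12) = Rational(1622, 159)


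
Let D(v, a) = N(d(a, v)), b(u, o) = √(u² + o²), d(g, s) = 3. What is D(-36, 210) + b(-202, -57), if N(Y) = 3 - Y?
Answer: √44053 ≈ 209.89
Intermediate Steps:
b(u, o) = √(o² + u²)
D(v, a) = 0 (D(v, a) = 3 - 1*3 = 3 - 3 = 0)
D(-36, 210) + b(-202, -57) = 0 + √((-57)² + (-202)²) = 0 + √(3249 + 40804) = 0 + √44053 = √44053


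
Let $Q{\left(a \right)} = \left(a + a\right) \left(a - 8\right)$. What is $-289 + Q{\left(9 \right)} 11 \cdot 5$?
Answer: $701$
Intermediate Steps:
$Q{\left(a \right)} = 2 a \left(-8 + a\right)$
$-289 + Q{\left(9 \right)} 11 \cdot 5 = -289 + 2 \cdot 9 \left(-8 + 9\right) 11 \cdot 5 = -289 + 2 \cdot 9 \cdot 1 \cdot 55 = -289 + 18 \cdot 55 = -289 + 990 = 701$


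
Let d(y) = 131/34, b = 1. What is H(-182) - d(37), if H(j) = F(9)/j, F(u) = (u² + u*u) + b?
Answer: -7346/1547 ≈ -4.7485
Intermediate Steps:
F(u) = 1 + 2*u² (F(u) = (u² + u*u) + 1 = (u² + u²) + 1 = 2*u² + 1 = 1 + 2*u²)
d(y) = 131/34 (d(y) = 131*(1/34) = 131/34)
H(j) = 163/j (H(j) = (1 + 2*9²)/j = (1 + 2*81)/j = (1 + 162)/j = 163/j)
H(-182) - d(37) = 163/(-182) - 1*131/34 = 163*(-1/182) - 131/34 = -163/182 - 131/34 = -7346/1547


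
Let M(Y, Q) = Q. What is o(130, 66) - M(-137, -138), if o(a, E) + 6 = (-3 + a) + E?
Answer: 325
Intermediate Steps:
o(a, E) = -9 + E + a (o(a, E) = -6 + ((-3 + a) + E) = -6 + (-3 + E + a) = -9 + E + a)
o(130, 66) - M(-137, -138) = (-9 + 66 + 130) - 1*(-138) = 187 + 138 = 325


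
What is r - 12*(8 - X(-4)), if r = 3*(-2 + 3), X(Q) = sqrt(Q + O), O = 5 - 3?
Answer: -93 + 12*I*sqrt(2) ≈ -93.0 + 16.971*I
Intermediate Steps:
O = 2
X(Q) = sqrt(2 + Q) (X(Q) = sqrt(Q + 2) = sqrt(2 + Q))
r = 3 (r = 3*1 = 3)
r - 12*(8 - X(-4)) = 3 - 12*(8 - sqrt(2 - 4)) = 3 - 12*(8 - sqrt(-2)) = 3 - 12*(8 - I*sqrt(2)) = 3 + (-96 + 12*I*sqrt(2)) = -93 + 12*I*sqrt(2)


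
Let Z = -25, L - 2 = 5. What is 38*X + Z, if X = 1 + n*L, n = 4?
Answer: 1077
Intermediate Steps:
L = 7 (L = 2 + 5 = 7)
X = 29 (X = 1 + 4*7 = 1 + 28 = 29)
38*X + Z = 38*29 - 25 = 1102 - 25 = 1077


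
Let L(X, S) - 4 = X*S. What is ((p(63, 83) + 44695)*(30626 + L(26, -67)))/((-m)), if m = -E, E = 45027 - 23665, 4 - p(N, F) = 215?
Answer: 58411536/971 ≈ 60156.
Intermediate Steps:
p(N, F) = -211 (p(N, F) = 4 - 1*215 = 4 - 215 = -211)
E = 21362
m = -21362 (m = -1*21362 = -21362)
L(X, S) = 4 + S*X (L(X, S) = 4 + X*S = 4 + S*X)
((p(63, 83) + 44695)*(30626 + L(26, -67)))/((-m)) = ((-211 + 44695)*(30626 + (4 - 67*26)))/((-1*(-21362))) = (44484*(30626 + (4 - 1742)))/21362 = (44484*(30626 - 1738))*(1/21362) = (44484*28888)*(1/21362) = 1285053792*(1/21362) = 58411536/971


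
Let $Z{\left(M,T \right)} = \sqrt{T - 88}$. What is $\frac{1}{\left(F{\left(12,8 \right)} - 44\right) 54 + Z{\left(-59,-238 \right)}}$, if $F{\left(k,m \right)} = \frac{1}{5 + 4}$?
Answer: $- \frac{1185}{2808613} - \frac{i \sqrt{326}}{5617226} \approx -0.00042192 - 3.2143 \cdot 10^{-6} i$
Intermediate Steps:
$Z{\left(M,T \right)} = \sqrt{-88 + T}$
$F{\left(k,m \right)} = \frac{1}{9}$
$\frac{1}{\left(F{\left(12,8 \right)} - 44\right) 54 + Z{\left(-59,-238 \right)}} = \frac{1}{\left(\frac{1}{9} - 44\right) 54 + \sqrt{-88 - 238}} = \frac{1}{\left(- \frac{395}{9}\right) 54 + \sqrt{-326}} = \frac{1}{-2370 + i \sqrt{326}}$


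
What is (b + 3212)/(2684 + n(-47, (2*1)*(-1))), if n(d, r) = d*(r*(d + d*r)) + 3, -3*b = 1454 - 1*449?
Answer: 411/1015 ≈ 0.40493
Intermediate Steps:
b = -335 (b = -(1454 - 1*449)/3 = -(1454 - 449)/3 = -1/3*1005 = -335)
n(d, r) = 3 + d*r*(d + d*r) (n(d, r) = d*r*(d + d*r) + 3 = 3 + d*r*(d + d*r))
(b + 3212)/(2684 + n(-47, (2*1)*(-1))) = (-335 + 3212)/(2684 + (3 + ((2*1)*(-1))*(-47)**2 + (-47)**2*((2*1)*(-1))**2)) = 2877/(2684 + (3 + (2*(-1))*2209 + 2209*(2*(-1))**2)) = 2877/(2684 + (3 - 2*2209 + 2209*(-2)**2)) = 2877/(2684 + (3 - 4418 + 2209*4)) = 2877/(2684 + (3 - 4418 + 8836)) = 2877/(2684 + 4421) = 2877/7105 = 2877*(1/7105) = 411/1015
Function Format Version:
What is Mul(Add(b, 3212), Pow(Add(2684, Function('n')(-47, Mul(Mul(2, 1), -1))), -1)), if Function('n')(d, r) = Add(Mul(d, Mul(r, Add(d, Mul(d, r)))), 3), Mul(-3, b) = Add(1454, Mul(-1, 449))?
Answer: Rational(411, 1015) ≈ 0.40493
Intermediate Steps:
b = -335 (b = Mul(Rational(-1, 3), Add(1454, Mul(-1, 449))) = Mul(Rational(-1, 3), Add(1454, -449)) = Mul(Rational(-1, 3), 1005) = -335)
Function('n')(d, r) = Add(3, Mul(d, r, Add(d, Mul(d, r)))) (Function('n')(d, r) = Add(Mul(d, r, Add(d, Mul(d, r))), 3) = Add(3, Mul(d, r, Add(d, Mul(d, r)))))
Mul(Add(b, 3212), Pow(Add(2684, Function('n')(-47, Mul(Mul(2, 1), -1))), -1)) = Mul(Add(-335, 3212), Pow(Add(2684, Add(3, Mul(Mul(Mul(2, 1), -1), Pow(-47, 2)), Mul(Pow(-47, 2), Pow(Mul(Mul(2, 1), -1), 2)))), -1)) = Mul(2877, Pow(Add(2684, Add(3, Mul(Mul(2, -1), 2209), Mul(2209, Pow(Mul(2, -1), 2)))), -1)) = Mul(2877, Pow(Add(2684, Add(3, Mul(-2, 2209), Mul(2209, Pow(-2, 2)))), -1)) = Mul(2877, Pow(Add(2684, Add(3, -4418, Mul(2209, 4))), -1)) = Mul(2877, Pow(Add(2684, Add(3, -4418, 8836)), -1)) = Mul(2877, Pow(Add(2684, 4421), -1)) = Mul(2877, Pow(7105, -1)) = Mul(2877, Rational(1, 7105)) = Rational(411, 1015)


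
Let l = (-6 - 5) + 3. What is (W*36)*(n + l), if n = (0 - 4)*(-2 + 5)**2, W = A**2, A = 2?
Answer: -6336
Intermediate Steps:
l = -8 (l = -11 + 3 = -8)
W = 4 (W = 2**2 = 4)
n = -36 (n = -4*3**2 = -4*9 = -36)
(W*36)*(n + l) = (4*36)*(-36 - 8) = 144*(-44) = -6336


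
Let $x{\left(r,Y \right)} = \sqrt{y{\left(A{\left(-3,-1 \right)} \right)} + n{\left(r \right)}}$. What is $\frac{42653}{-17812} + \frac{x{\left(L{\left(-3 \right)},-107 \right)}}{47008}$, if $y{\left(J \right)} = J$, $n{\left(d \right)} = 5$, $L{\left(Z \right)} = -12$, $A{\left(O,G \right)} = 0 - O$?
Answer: $- \frac{42653}{17812} + \frac{\sqrt{2}}{23504} \approx -2.3946$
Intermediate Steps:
$A{\left(O,G \right)} = - O$
$x{\left(r,Y \right)} = 2 \sqrt{2}$ ($x{\left(r,Y \right)} = \sqrt{\left(-1\right) \left(-3\right) + 5} = \sqrt{3 + 5} = \sqrt{8} = 2 \sqrt{2}$)
$\frac{42653}{-17812} + \frac{x{\left(L{\left(-3 \right)},-107 \right)}}{47008} = \frac{42653}{-17812} + \frac{2 \sqrt{2}}{47008} = 42653 \left(- \frac{1}{17812}\right) + 2 \sqrt{2} \cdot \frac{1}{47008} = - \frac{42653}{17812} + \frac{\sqrt{2}}{23504}$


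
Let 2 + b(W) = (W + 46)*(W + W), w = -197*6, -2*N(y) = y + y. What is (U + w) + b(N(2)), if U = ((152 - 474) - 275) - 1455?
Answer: -3412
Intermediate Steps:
N(y) = -y (N(y) = -(y + y)/2 = -y)
w = -1182
U = -2052 (U = (-322 - 275) - 1455 = -597 - 1455 = -2052)
b(W) = -2 + 2*W*(46 + W) (b(W) = -2 + (W + 46)*(W + W) = -2 + (46 + W)*(2*W) = -2 + 2*W*(46 + W))
(U + w) + b(N(2)) = (-2052 - 1182) + (-2 + 2*(-1*2)² + 92*(-1*2)) = -3234 + (-2 + 2*(-2)² + 92*(-2)) = -3234 + (-2 + 2*4 - 184) = -3234 + (-2 + 8 - 184) = -3234 - 178 = -3412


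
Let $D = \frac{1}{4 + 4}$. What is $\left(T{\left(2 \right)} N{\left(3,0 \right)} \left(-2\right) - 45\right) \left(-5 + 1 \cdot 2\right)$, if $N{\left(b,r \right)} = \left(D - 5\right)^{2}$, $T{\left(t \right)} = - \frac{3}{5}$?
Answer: $\frac{7911}{160} \approx 49.444$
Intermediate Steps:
$T{\left(t \right)} = - \frac{3}{5}$ ($T{\left(t \right)} = \left(-3\right) \frac{1}{5} = - \frac{3}{5}$)
$D = \frac{1}{8} \approx 0.125$
$N{\left(b,r \right)} = \frac{1521}{64}$ ($N{\left(b,r \right)} = \left(\frac{1}{8} - 5\right)^{2} = \left(- \frac{39}{8}\right)^{2} = \frac{1521}{64}$)
$\left(T{\left(2 \right)} N{\left(3,0 \right)} \left(-2\right) - 45\right) \left(-5 + 1 \cdot 2\right) = \left(\left(- \frac{3}{5}\right) \frac{1521}{64} \left(-2\right) - 45\right) \left(-5 + 1 \cdot 2\right) = \left(\left(- \frac{4563}{320}\right) \left(-2\right) - 45\right) \left(-5 + 2\right) = \left(\frac{4563}{160} - 45\right) \left(-3\right) = \left(- \frac{2637}{160}\right) \left(-3\right) = \frac{7911}{160}$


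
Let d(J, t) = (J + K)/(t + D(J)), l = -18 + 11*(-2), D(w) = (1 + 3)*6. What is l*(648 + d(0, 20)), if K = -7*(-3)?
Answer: -285330/11 ≈ -25939.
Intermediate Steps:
D(w) = 24 (D(w) = 4*6 = 24)
K = 21
l = -40 (l = -18 - 22 = -40)
d(J, t) = (21 + J)/(24 + t) (d(J, t) = (J + 21)/(t + 24) = (21 + J)/(24 + t))
l*(648 + d(0, 20)) = -40*(648 + (21 + 0)/(24 + 20)) = -40*(648 + 21/44) = -40*28533/44 = -285330/11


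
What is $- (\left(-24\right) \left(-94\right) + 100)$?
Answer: $-2356$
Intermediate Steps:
$- (\left(-24\right) \left(-94\right) + 100) = - (2256 + 100) = \left(-1\right) 2356 = -2356$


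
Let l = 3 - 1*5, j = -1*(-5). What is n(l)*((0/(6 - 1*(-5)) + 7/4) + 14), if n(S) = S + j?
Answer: 189/4 ≈ 47.250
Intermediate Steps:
j = 5
l = -2 (l = 3 - 5 = -2)
n(S) = 5 + S (n(S) = S + 5 = 5 + S)
n(l)*((0/(6 - 1*(-5)) + 7/4) + 14) = (5 - 2)*((0/(6 - 1*(-5)) + 7/4) + 14) = 3*((0/(6 + 5) + 7*(1/4)) + 14) = 3*((0/11 + 7/4) + 14) = 3*((0*(1/11) + 7/4) + 14) = 3*((0 + 7/4) + 14) = 3*(7/4 + 14) = 3*(63/4) = 189/4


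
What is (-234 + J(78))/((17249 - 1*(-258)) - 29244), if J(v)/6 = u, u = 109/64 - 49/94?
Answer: 341271/17652448 ≈ 0.019333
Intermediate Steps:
u = 3555/3008 (u = 109*(1/64) - 49*1/94 = 109/64 - 49/94 = 3555/3008 ≈ 1.1818)
J(v) = 10665/1504 (J(v) = 6*(3555/3008) = 10665/1504)
(-234 + J(78))/((17249 - 1*(-258)) - 29244) = (-234 + 10665/1504)/((17249 - 1*(-258)) - 29244) = -341271/(1504*((17249 + 258) - 29244)) = -341271/(1504*(17507 - 29244)) = -341271/1504/(-11737) = -341271/1504*(-1/11737) = 341271/17652448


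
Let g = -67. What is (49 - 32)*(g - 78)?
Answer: -2465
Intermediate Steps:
(49 - 32)*(g - 78) = (49 - 32)*(-67 - 78) = 17*(-145) = -2465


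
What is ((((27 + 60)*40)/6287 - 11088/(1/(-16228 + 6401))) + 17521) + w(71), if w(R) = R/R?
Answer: 685152850006/6287 ≈ 1.0898e+8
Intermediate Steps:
w(R) = 1
((((27 + 60)*40)/6287 - 11088/(1/(-16228 + 6401))) + 17521) + w(71) = ((((27 + 60)*40)/6287 - 11088/(1/(-16228 + 6401))) + 17521) + 1 = (((87*40)*(1/6287) - 11088/(1/(-9827))) + 17521) + 1 = ((3480*(1/6287) - 11088/(-1/9827)) + 17521) + 1 = ((3480/6287 - 11088*(-9827)) + 17521) + 1 = ((3480/6287 + 108961776) + 17521) + 1 = (685042689192/6287 + 17521) + 1 = 685152843719/6287 + 1 = 685152850006/6287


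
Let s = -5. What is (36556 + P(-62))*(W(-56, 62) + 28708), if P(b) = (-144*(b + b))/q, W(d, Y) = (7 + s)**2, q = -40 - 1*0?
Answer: 5183894176/5 ≈ 1.0368e+9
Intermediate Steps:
q = -40 (q = -40 + 0 = -40)
W(d, Y) = 4 (W(d, Y) = (7 - 5)**2 = 2**2 = 4)
P(b) = 36*b/5 (P(b) = -144*(b + b)/(-40) = -288*b*(-1/40) = 36*b/5)
(36556 + P(-62))*(W(-56, 62) + 28708) = (36556 + (36/5)*(-62))*(4 + 28708) = (36556 - 2232/5)*28712 = (180548/5)*28712 = 5183894176/5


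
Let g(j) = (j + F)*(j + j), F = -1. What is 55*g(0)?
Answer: 0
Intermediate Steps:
g(j) = 2*j*(-1 + j) (g(j) = (j - 1)*(j + j) = (-1 + j)*(2*j) = 2*j*(-1 + j))
55*g(0) = 55*(2*0*(-1 + 0)) = 55*(2*0*(-1)) = 55*0 = 0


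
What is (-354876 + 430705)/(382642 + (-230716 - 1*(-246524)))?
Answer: 5833/30650 ≈ 0.19031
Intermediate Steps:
(-354876 + 430705)/(382642 + (-230716 - 1*(-246524))) = 75829/(382642 + (-230716 + 246524)) = 75829/(382642 + 15808) = 75829/398450 = 75829*(1/398450) = 5833/30650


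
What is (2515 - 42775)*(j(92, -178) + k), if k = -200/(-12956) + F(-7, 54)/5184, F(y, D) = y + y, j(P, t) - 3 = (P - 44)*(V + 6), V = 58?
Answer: -86613460128085/699624 ≈ -1.2380e+8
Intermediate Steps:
j(P, t) = -2813 + 64*P (j(P, t) = 3 + (P - 44)*(58 + 6) = 3 + (-44 + P)*64 = 3 + (-2816 + 64*P) = -2813 + 64*P)
F(y, D) = 2*y
k = 106927/8395488 (k = -200/(-12956) + (2*(-7))/5184 = -200*(-1/12956) - 14*1/5184 = 50/3239 - 7/2592 = 106927/8395488 ≈ 0.012736)
(2515 - 42775)*(j(92, -178) + k) = (2515 - 42775)*((-2813 + 64*92) + 106927/8395488) = -40260*((-2813 + 5888) + 106927/8395488) = -40260*(3075 + 106927/8395488) = -40260*25816232527/8395488 = -86613460128085/699624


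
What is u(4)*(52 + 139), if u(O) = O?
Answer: 764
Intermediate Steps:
u(4)*(52 + 139) = 4*(52 + 139) = 4*191 = 764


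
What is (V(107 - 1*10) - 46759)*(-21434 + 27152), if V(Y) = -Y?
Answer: -267922608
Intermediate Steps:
(V(107 - 1*10) - 46759)*(-21434 + 27152) = (-(107 - 1*10) - 46759)*(-21434 + 27152) = (-(107 - 10) - 46759)*5718 = (-1*97 - 46759)*5718 = (-97 - 46759)*5718 = -46856*5718 = -267922608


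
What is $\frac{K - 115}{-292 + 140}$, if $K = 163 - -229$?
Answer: $- \frac{277}{152} \approx -1.8224$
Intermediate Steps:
$K = 392$ ($K = 163 + 229 = 392$)
$\frac{K - 115}{-292 + 140} = \frac{392 - 115}{-292 + 140} = \frac{277}{-152} = 277 \left(- \frac{1}{152}\right) = - \frac{277}{152}$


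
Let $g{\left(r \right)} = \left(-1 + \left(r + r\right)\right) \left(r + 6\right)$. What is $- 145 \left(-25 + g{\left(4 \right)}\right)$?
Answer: $-6525$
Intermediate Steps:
$g{\left(r \right)} = \left(-1 + 2 r\right) \left(6 + r\right)$
$- 145 \left(-25 + g{\left(4 \right)}\right) = - 145 \left(-25 + \left(-6 + 2 \cdot 4^{2} + 11 \cdot 4\right)\right) = - 145 \left(-25 + \left(-6 + 2 \cdot 16 + 44\right)\right) = - 145 \left(-25 + \left(-6 + 32 + 44\right)\right) = - 145 \left(-25 + 70\right) = \left(-145\right) 45 = -6525$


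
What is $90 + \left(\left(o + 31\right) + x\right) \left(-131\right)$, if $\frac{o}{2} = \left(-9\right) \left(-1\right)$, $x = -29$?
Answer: $-2530$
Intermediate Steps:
$o = 18$ ($o = 2 \left(\left(-9\right) \left(-1\right)\right) = 2 \cdot 9 = 18$)
$90 + \left(\left(o + 31\right) + x\right) \left(-131\right) = 90 + \left(\left(18 + 31\right) - 29\right) \left(-131\right) = 90 + \left(49 - 29\right) \left(-131\right) = 90 + 20 \left(-131\right) = 90 - 2620 = -2530$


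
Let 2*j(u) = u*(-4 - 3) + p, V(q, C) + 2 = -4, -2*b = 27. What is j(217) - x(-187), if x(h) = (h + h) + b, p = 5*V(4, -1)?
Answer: -387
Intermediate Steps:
b = -27/2 (b = -½*27 = -27/2 ≈ -13.500)
V(q, C) = -6 (V(q, C) = -2 - 4 = -6)
p = -30 (p = 5*(-6) = -30)
x(h) = -27/2 + 2*h (x(h) = (h + h) - 27/2 = 2*h - 27/2 = -27/2 + 2*h)
j(u) = -15 - 7*u/2 (j(u) = (u*(-4 - 3) - 30)/2 = (u*(-7) - 30)/2 = (-7*u - 30)/2 = (-30 - 7*u)/2 = -15 - 7*u/2)
j(217) - x(-187) = (-15 - 7/2*217) - (-27/2 + 2*(-187)) = (-15 - 1519/2) - (-27/2 - 374) = -1549/2 - 1*(-775/2) = -1549/2 + 775/2 = -387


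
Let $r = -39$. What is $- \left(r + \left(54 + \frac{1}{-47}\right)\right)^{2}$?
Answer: $- \frac{495616}{2209} \approx -224.36$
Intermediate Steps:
$- \left(r + \left(54 + \frac{1}{-47}\right)\right)^{2} = - \left(-39 + \left(54 + \frac{1}{-47}\right)\right)^{2} = - \left(-39 + \left(54 - \frac{1}{47}\right)\right)^{2} = - \left(-39 + \frac{2537}{47}\right)^{2} = - \left(\frac{704}{47}\right)^{2} = \left(-1\right) \frac{495616}{2209} = - \frac{495616}{2209}$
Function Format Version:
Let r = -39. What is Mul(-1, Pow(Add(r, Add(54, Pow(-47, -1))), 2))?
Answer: Rational(-495616, 2209) ≈ -224.36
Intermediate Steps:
Mul(-1, Pow(Add(r, Add(54, Pow(-47, -1))), 2)) = Mul(-1, Pow(Add(-39, Add(54, Pow(-47, -1))), 2)) = Mul(-1, Pow(Add(-39, Add(54, Rational(-1, 47))), 2)) = Mul(-1, Pow(Add(-39, Rational(2537, 47)), 2)) = Mul(-1, Pow(Rational(704, 47), 2)) = Mul(-1, Rational(495616, 2209)) = Rational(-495616, 2209)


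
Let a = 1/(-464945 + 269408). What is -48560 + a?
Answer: -9495276721/195537 ≈ -48560.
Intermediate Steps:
a = -1/195537 (a = 1/(-195537) = -1/195537 ≈ -5.1141e-6)
-48560 + a = -48560 - 1/195537 = -9495276721/195537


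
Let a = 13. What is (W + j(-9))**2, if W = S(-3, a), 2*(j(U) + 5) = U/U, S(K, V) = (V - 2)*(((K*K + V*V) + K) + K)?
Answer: 14250625/4 ≈ 3.5627e+6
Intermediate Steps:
S(K, V) = (-2 + V)*(K**2 + V**2 + 2*K) (S(K, V) = (-2 + V)*(((K**2 + V**2) + K) + K) = (-2 + V)*((K + K**2 + V**2) + K) = (-2 + V)*(K**2 + V**2 + 2*K))
j(U) = -9/2 (j(U) = -5 + (U/U)/2 = -5 + (1/2)*1 = -5 + 1/2 = -9/2)
W = 1892 (W = 13**3 - 4*(-3) - 2*(-3)**2 - 2*13**2 + 13*(-3)**2 + 2*(-3)*13 = 2197 + 12 - 2*9 - 2*169 + 13*9 - 78 = 2197 + 12 - 18 - 338 + 117 - 78 = 1892)
(W + j(-9))**2 = (1892 - 9/2)**2 = (3775/2)**2 = 14250625/4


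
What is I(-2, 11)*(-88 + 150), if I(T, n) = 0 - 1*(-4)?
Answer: 248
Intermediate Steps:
I(T, n) = 4 (I(T, n) = 0 + 4 = 4)
I(-2, 11)*(-88 + 150) = 4*(-88 + 150) = 4*62 = 248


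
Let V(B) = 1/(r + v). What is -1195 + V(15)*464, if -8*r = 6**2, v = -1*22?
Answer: -64263/53 ≈ -1212.5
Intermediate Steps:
v = -22
r = -9/2 (r = -1/8*6**2 = -1/8*36 = -9/2 ≈ -4.5000)
V(B) = -2/53 (V(B) = 1/(-9/2 - 22) = 1/(-53/2) = -2/53)
-1195 + V(15)*464 = -1195 - 2/53*464 = -1195 - 928/53 = -64263/53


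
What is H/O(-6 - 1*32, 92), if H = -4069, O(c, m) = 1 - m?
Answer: 313/7 ≈ 44.714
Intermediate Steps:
H/O(-6 - 1*32, 92) = -4069/(1 - 1*92) = -4069/(1 - 92) = -4069/(-91) = -4069*(-1/91) = 313/7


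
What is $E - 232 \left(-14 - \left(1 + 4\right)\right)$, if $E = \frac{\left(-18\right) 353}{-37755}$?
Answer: $\frac{18492266}{4195} \approx 4408.2$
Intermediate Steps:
$E = \frac{706}{4195}$ ($E = \left(-6354\right) \left(- \frac{1}{37755}\right) = \frac{706}{4195} \approx 0.1683$)
$E - 232 \left(-14 - \left(1 + 4\right)\right) = \frac{706}{4195} - 232 \left(-14 - \left(1 + 4\right)\right) = \frac{706}{4195} - 232 \left(-14 - 5\right) = \frac{706}{4195} - 232 \left(-19\right) = \frac{706}{4195} - -4408 = \frac{706}{4195} + 4408 = \frac{18492266}{4195}$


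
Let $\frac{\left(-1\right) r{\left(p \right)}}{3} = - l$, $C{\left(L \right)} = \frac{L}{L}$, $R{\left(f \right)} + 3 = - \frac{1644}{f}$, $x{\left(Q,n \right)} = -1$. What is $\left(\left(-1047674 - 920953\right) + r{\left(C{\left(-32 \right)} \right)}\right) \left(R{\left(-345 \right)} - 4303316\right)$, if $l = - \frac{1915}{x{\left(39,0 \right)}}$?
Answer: $\frac{971393275956834}{115} \approx 8.4469 \cdot 10^{12}$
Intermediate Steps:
$R{\left(f \right)} = -3 - \frac{1644}{f}$
$l = 1915$ ($l = - \frac{1915}{-1} = \left(-1915\right) \left(-1\right) = 1915$)
$C{\left(L \right)} = 1$
$r{\left(p \right)} = 5745$ ($r{\left(p \right)} = - 3 \left(\left(-1\right) 1915\right) = \left(-3\right) \left(-1915\right) = 5745$)
$\left(\left(-1047674 - 920953\right) + r{\left(C{\left(-32 \right)} \right)}\right) \left(R{\left(-345 \right)} - 4303316\right) = \left(\left(-1047674 - 920953\right) + 5745\right) \left(\left(-3 - \frac{1644}{-345}\right) - 4303316\right) = \left(-1968627 + 5745\right) \left(\left(-3 - - \frac{548}{115}\right) - 4303316\right) = - 1962882 \left(\left(-3 + \frac{548}{115}\right) - 4303316\right) = - 1962882 \left(\frac{203}{115} - 4303316\right) = \left(-1962882\right) \left(- \frac{494881137}{115}\right) = \frac{971393275956834}{115}$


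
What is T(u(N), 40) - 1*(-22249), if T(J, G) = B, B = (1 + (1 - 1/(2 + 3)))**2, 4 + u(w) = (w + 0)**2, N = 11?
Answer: 556306/25 ≈ 22252.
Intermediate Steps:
u(w) = -4 + w**2 (u(w) = -4 + (w + 0)**2 = -4 + w**2)
B = 81/25 (B = (1 + (1 - 1/5))**2 = (1 + 4/5)**2 = (9/5)**2 = 81/25 ≈ 3.2400)
T(J, G) = 81/25
T(u(N), 40) - 1*(-22249) = 81/25 - 1*(-22249) = 81/25 + 22249 = 556306/25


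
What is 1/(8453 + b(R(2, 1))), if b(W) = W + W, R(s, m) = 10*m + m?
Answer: 1/8475 ≈ 0.00011799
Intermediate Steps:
R(s, m) = 11*m
b(W) = 2*W
1/(8453 + b(R(2, 1))) = 1/(8453 + 2*(11*1)) = 1/(8453 + 2*11) = 1/(8453 + 22) = 1/8475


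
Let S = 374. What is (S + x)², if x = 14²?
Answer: 324900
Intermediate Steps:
x = 196
(S + x)² = (374 + 196)² = 570² = 324900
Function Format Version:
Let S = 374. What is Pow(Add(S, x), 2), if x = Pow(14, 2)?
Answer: 324900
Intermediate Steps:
x = 196
Pow(Add(S, x), 2) = Pow(Add(374, 196), 2) = Pow(570, 2) = 324900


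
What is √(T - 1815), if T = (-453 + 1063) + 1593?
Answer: 2*√97 ≈ 19.698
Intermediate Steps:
T = 2203 (T = 610 + 1593 = 2203)
√(T - 1815) = √(2203 - 1815) = √388 = 2*√97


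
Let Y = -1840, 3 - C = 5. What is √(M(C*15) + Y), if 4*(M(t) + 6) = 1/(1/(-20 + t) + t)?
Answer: I*√16636234434/3002 ≈ 42.965*I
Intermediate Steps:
C = -2 (C = 3 - 1*5 = 3 - 5 = -2)
M(t) = -6 + 1/(4*(t + 1/(-20 + t))) (M(t) = -6 + 1/(4*(1/(-20 + t) + t)) = -6 + 1/(4*(t + 1/(-20 + t))))
√(M(C*15) + Y) = √((-44 - 24*(-2*15)² + 481*(-2*15))/(4*(1 + (-2*15)² - (-40)*15)) - 1840) = √((-44 - 24*(-30)² + 481*(-30))/(4*(1 + (-30)² - 20*(-30))) - 1840) = √((-44 - 24*900 - 14430)/(4*(1 + 900 + 600)) - 1840) = √((¼)*(-44 - 21600 - 14430)/1501 - 1840) = √((¼)*(1/1501)*(-36074) - 1840) = √(-18037/3002 - 1840) = √(-5541717/3002) = I*√16636234434/3002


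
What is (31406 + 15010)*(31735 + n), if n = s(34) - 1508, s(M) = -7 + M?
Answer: 1404269664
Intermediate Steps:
n = -1481 (n = (-7 + 34) - 1508 = 27 - 1508 = -1481)
(31406 + 15010)*(31735 + n) = (31406 + 15010)*(31735 - 1481) = 46416*30254 = 1404269664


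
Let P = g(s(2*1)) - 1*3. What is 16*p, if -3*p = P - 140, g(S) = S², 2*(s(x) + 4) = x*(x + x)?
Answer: 2288/3 ≈ 762.67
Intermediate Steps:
s(x) = -4 + x² (s(x) = -4 + (x*(x + x))/2 = -4 + (x*(2*x))/2 = -4 + (2*x²)/2 = -4 + x²)
P = -3 (P = (-4 + (2*1)²)² - 1*3 = (-4 + 2²)² - 3 = (-4 + 4)² - 3 = 0² - 3 = 0 - 3 = -3)
p = 143/3 (p = -(-3 - 140)/3 = -⅓*(-143) = 143/3 ≈ 47.667)
16*p = 16*(143/3) = 2288/3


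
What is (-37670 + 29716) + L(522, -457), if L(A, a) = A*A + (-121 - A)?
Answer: 263887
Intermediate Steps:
L(A, a) = -121 + A² - A (L(A, a) = A² + (-121 - A) = -121 + A² - A)
(-37670 + 29716) + L(522, -457) = (-37670 + 29716) + (-121 + 522² - 1*522) = -7954 + (-121 + 272484 - 522) = -7954 + 271841 = 263887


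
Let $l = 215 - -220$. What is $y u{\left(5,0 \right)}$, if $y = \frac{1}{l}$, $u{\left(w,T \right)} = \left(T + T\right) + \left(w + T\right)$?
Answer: $\frac{1}{87} \approx 0.011494$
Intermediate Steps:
$u{\left(w,T \right)} = w + 3 T$ ($u{\left(w,T \right)} = 2 T + \left(T + w\right) = w + 3 T$)
$l = 435$ ($l = 215 + 220 = 435$)
$y = \frac{1}{435} \approx 0.0022989$
$y u{\left(5,0 \right)} = \frac{5 + 3 \cdot 0}{435} = \frac{5 + 0}{435} = \frac{1}{435} \cdot 5 = \frac{1}{87}$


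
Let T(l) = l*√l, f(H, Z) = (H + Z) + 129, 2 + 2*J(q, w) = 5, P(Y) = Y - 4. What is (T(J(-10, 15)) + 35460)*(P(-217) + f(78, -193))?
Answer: -7340220 - 621*√6/4 ≈ -7.3406e+6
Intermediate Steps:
P(Y) = -4 + Y
J(q, w) = 3/2 (J(q, w) = -1 + (½)*5 = -1 + 5/2 = 3/2)
f(H, Z) = 129 + H + Z
T(l) = l^(3/2)
(T(J(-10, 15)) + 35460)*(P(-217) + f(78, -193)) = ((3/2)^(3/2) + 35460)*((-4 - 217) + (129 + 78 - 193)) = (3*√6/4 + 35460)*(-221 + 14) = (35460 + 3*√6/4)*(-207) = -7340220 - 621*√6/4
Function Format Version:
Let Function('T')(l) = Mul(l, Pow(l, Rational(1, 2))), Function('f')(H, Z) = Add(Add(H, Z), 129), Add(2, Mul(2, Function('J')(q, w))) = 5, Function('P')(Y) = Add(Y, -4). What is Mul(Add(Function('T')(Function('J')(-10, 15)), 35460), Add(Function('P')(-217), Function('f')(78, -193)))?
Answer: Add(-7340220, Mul(Rational(-621, 4), Pow(6, Rational(1, 2)))) ≈ -7.3406e+6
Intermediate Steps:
Function('P')(Y) = Add(-4, Y)
Function('J')(q, w) = Rational(3, 2) (Function('J')(q, w) = Add(-1, Mul(Rational(1, 2), 5)) = Add(-1, Rational(5, 2)) = Rational(3, 2))
Function('f')(H, Z) = Add(129, H, Z)
Function('T')(l) = Pow(l, Rational(3, 2))
Mul(Add(Function('T')(Function('J')(-10, 15)), 35460), Add(Function('P')(-217), Function('f')(78, -193))) = Mul(Add(Pow(Rational(3, 2), Rational(3, 2)), 35460), Add(Add(-4, -217), Add(129, 78, -193))) = Mul(Add(Mul(Rational(3, 4), Pow(6, Rational(1, 2))), 35460), Add(-221, 14)) = Mul(Add(35460, Mul(Rational(3, 4), Pow(6, Rational(1, 2)))), -207) = Add(-7340220, Mul(Rational(-621, 4), Pow(6, Rational(1, 2))))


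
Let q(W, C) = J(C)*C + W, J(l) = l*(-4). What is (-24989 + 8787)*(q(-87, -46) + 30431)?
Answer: -354499760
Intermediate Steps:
J(l) = -4*l
q(W, C) = W - 4*C² (q(W, C) = (-4*C)*C + W = -4*C² + W = W - 4*C²)
(-24989 + 8787)*(q(-87, -46) + 30431) = (-24989 + 8787)*((-87 - 4*(-46)²) + 30431) = -16202*((-87 - 4*2116) + 30431) = -16202*((-87 - 8464) + 30431) = -16202*(-8551 + 30431) = -16202*21880 = -354499760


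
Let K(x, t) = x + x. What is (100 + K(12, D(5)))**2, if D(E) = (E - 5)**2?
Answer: 15376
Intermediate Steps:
D(E) = (-5 + E)**2
K(x, t) = 2*x
(100 + K(12, D(5)))**2 = (100 + 2*12)**2 = (100 + 24)**2 = 124**2 = 15376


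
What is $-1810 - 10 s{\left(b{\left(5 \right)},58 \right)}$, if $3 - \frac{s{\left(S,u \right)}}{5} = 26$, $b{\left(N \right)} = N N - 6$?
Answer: $-660$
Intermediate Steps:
$b{\left(N \right)} = -6 + N^{2}$ ($b{\left(N \right)} = N^{2} - 6 = -6 + N^{2}$)
$s{\left(S,u \right)} = -115$ ($s{\left(S,u \right)} = 15 - 130 = -115$)
$-1810 - 10 s{\left(b{\left(5 \right)},58 \right)} = -1810 - -1150 = -1810 + 1150 = -660$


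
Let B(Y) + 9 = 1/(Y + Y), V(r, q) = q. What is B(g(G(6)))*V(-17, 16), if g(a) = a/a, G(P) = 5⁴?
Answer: -136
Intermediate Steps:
G(P) = 625
g(a) = 1
B(Y) = -9 + 1/(2*Y) (B(Y) = -9 + 1/(Y + Y) = -9 + 1/(2*Y))
B(g(G(6)))*V(-17, 16) = (-9 + (½)/1)*16 = (-9 + (½)*1)*16 = (-9 + ½)*16 = -17/2*16 = -136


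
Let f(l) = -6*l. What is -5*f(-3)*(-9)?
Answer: 810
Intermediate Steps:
-5*f(-3)*(-9) = -(-30)*(-3)*(-9) = -5*18*(-9) = -90*(-9) = 810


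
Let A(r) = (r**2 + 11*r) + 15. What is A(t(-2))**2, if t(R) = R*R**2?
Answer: 81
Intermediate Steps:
t(R) = R**3
A(r) = 15 + r**2 + 11*r
A(t(-2))**2 = (15 + ((-2)**3)**2 + 11*(-2)**3)**2 = (15 + (-8)**2 + 11*(-8))**2 = (15 + 64 - 88)**2 = (-9)**2 = 81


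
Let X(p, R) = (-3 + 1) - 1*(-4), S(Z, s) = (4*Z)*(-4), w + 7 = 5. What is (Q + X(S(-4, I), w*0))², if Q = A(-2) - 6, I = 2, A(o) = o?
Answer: 36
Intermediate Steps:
w = -2 (w = -7 + 5 = -2)
S(Z, s) = -16*Z
Q = -8 (Q = -2 - 6 = -8)
X(p, R) = 2 (X(p, R) = -2 + 4 = 2)
(Q + X(S(-4, I), w*0))² = (-8 + 2)² = (-6)² = 36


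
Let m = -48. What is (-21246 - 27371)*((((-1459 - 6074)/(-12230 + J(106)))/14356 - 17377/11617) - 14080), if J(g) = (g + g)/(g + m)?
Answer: 1499323192207409169469/2190071598064 ≈ 6.8460e+8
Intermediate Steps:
J(g) = 2*g/(-48 + g) (J(g) = (g + g)/(g - 48) = (2*g)/(-48 + g) = 2*g/(-48 + g))
(-21246 - 27371)*((((-1459 - 6074)/(-12230 + J(106)))/14356 - 17377/11617) - 14080) = (-21246 - 27371)*((((-1459 - 6074)/(-12230 + 2*106/(-48 + 106)))/14356 - 17377/11617) - 14080) = -48617*((-7533/(-12230 + 2*106/58)*(1/14356) - 17377*1/11617) - 14080) = -48617*((-7533/(-12230 + 2*106*(1/58))*(1/14356) - 17377/11617) - 14080) = -48617*((-7533/(-12230 + 106/29)*(1/14356) - 17377/11617) - 14080) = -48617*((-7533/(-354564/29)*(1/14356) - 17377/11617) - 14080) = -48617*((-7533*(-29/354564)*(1/14356) - 17377/11617) - 14080) = -48617*(((8091/13132)*(1/14356) - 17377/11617) - 14080) = -48617*((8091/188522992 - 17377/11617) - 14080) = -48617*(-3275870038837/2190071598064 - 14080) = -48617*(-30839483970779957/2190071598064) = 1499323192207409169469/2190071598064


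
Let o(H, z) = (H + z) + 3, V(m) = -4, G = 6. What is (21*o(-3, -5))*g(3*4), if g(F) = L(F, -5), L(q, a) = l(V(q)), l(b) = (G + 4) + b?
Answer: -630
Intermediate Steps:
l(b) = 10 + b (l(b) = (6 + 4) + b = 10 + b)
L(q, a) = 6 (L(q, a) = 10 - 4 = 6)
g(F) = 6
o(H, z) = 3 + H + z
(21*o(-3, -5))*g(3*4) = (21*(3 - 3 - 5))*6 = (21*(-5))*6 = -105*6 = -630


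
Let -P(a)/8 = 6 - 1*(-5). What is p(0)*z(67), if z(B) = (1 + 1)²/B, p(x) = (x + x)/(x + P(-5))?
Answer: 0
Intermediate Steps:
P(a) = -88 (P(a) = -8*(6 - 1*(-5)) = -8*(6 + 5) = -8*11 = -88)
p(x) = 2*x/(-88 + x) (p(x) = (x + x)/(x - 88) = (2*x)/(-88 + x) = 2*x/(-88 + x))
z(B) = 4/B (z(B) = 2²/B = 4/B)
p(0)*z(67) = (2*0/(-88 + 0))*(4/67) = (2*0/(-88))*(4*(1/67)) = (2*0*(-1/88))*(4/67) = 0*(4/67) = 0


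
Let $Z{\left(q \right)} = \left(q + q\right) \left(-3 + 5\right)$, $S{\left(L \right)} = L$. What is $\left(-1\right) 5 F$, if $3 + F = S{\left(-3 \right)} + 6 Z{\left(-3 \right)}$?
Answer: $390$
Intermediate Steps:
$Z{\left(q \right)} = 4 q$ ($Z{\left(q \right)} = 2 q 2 = 4 q$)
$F = -78$ ($F = -3 + \left(-3 + 6 \cdot 4 \left(-3\right)\right) = -3 + \left(-3 + 6 \left(-12\right)\right) = -3 - 75 = -78$)
$\left(-1\right) 5 F = \left(-1\right) 5 \left(-78\right) = \left(-5\right) \left(-78\right) = 390$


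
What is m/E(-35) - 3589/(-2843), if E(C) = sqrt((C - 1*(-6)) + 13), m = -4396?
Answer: 3589/2843 + 1099*I ≈ 1.2624 + 1099.0*I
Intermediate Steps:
E(C) = sqrt(19 + C) (E(C) = sqrt((C + 6) + 13) = sqrt((6 + C) + 13) = sqrt(19 + C))
m/E(-35) - 3589/(-2843) = -4396/sqrt(19 - 35) - 3589/(-2843) = -4396*(-I/4) - 3589*(-1/2843) = -4396*(-I/4) + 3589/2843 = -(-1099)*I + 3589/2843 = 1099*I + 3589/2843 = 3589/2843 + 1099*I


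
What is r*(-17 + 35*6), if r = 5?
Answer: 965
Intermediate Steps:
r*(-17 + 35*6) = 5*(-17 + 35*6) = 5*(-17 + 210) = 5*193 = 965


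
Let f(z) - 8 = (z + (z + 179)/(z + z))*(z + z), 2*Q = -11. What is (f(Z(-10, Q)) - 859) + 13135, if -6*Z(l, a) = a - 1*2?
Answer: 99739/8 ≈ 12467.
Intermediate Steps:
Q = -11/2 (Q = (1/2)*(-11) = -11/2 ≈ -5.5000)
Z(l, a) = 1/3 - a/6 (Z(l, a) = -(a - 1*2)/6 = -(a - 2)/6 = -(-2 + a)/6 = 1/3 - a/6)
f(z) = 8 + 2*z*(z + (179 + z)/(2*z)) (f(z) = 8 + (z + (z + 179)/(z + z))*(z + z) = 8 + (z + (179 + z)/((2*z)))*(2*z) = 8 + (z + (179 + z)*(1/(2*z)))*(2*z) = 8 + (z + (179 + z)/(2*z))*(2*z) = 8 + 2*z*(z + (179 + z)/(2*z)))
(f(Z(-10, Q)) - 859) + 13135 = ((187 + (1/3 - 1/6*(-11/2)) + 2*(1/3 - 1/6*(-11/2))**2) - 859) + 13135 = ((187 + (1/3 + 11/12) + 2*(1/3 + 11/12)**2) - 859) + 13135 = ((187 + 5/4 + 2*(5/4)**2) - 859) + 13135 = ((187 + 5/4 + 2*(25/16)) - 859) + 13135 = ((187 + 5/4 + 25/8) - 859) + 13135 = (1531/8 - 859) + 13135 = -5341/8 + 13135 = 99739/8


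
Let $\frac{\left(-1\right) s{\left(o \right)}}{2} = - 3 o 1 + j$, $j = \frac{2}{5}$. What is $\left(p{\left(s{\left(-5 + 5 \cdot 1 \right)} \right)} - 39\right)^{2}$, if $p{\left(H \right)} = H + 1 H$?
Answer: $\frac{41209}{25} \approx 1648.4$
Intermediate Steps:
$j = \frac{2}{5}$ ($j = 2 \cdot \frac{1}{5} = \frac{2}{5} \approx 0.4$)
$s{\left(o \right)} = - \frac{4}{5} + 6 o$ ($s{\left(o \right)} = - 2 \left(- 3 o 1 + \frac{2}{5}\right) = - 2 \left(- 3 o + \frac{2}{5}\right) = - 2 \left(\frac{2}{5} - 3 o\right) = - \frac{4}{5} + 6 o$)
$p{\left(H \right)} = 2 H$ ($p{\left(H \right)} = H + H = 2 H$)
$\left(p{\left(s{\left(-5 + 5 \cdot 1 \right)} \right)} - 39\right)^{2} = \left(2 \left(- \frac{4}{5} + 6 \left(-5 + 5 \cdot 1\right)\right) - 39\right)^{2} = \left(2 \left(- \frac{4}{5} + 6 \left(-5 + 5\right)\right) - 39\right)^{2} = \left(2 \left(- \frac{4}{5} + 6 \cdot 0\right) - 39\right)^{2} = \left(2 \left(- \frac{4}{5} + 0\right) - 39\right)^{2} = \left(2 \left(- \frac{4}{5}\right) - 39\right)^{2} = \left(- \frac{8}{5} - 39\right)^{2} = \left(- \frac{203}{5}\right)^{2} = \frac{41209}{25}$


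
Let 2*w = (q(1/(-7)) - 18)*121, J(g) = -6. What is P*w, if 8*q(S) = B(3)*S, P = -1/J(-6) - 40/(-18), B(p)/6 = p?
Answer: -296571/112 ≈ -2648.0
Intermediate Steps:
B(p) = 6*p
P = 43/18 (P = -1/(-6) - 40/(-18) = -1*(-⅙) - 40*(-1/18) = ⅙ + 20/9 = 43/18 ≈ 2.3889)
q(S) = 9*S/4 (q(S) = ((6*3)*S)/8 = (18*S)/8 = 9*S/4)
w = -62073/56 (w = (((9/4)/(-7) - 18)*121)/2 = (((9/4)*(-⅐) - 18)*121)/2 = ((-9/28 - 18)*121)/2 = (-513/28*121)/2 = (½)*(-62073/28) = -62073/56 ≈ -1108.4)
P*w = (43/18)*(-62073/56) = -296571/112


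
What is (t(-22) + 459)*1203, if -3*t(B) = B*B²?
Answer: 4822025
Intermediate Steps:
t(B) = -B³/3 (t(B) = -B*B²/3 = -B³/3)
(t(-22) + 459)*1203 = (-⅓*(-22)³ + 459)*1203 = (-⅓*(-10648) + 459)*1203 = (10648/3 + 459)*1203 = (12025/3)*1203 = 4822025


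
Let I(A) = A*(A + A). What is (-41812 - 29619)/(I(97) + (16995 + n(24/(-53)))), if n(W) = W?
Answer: -3785843/1898065 ≈ -1.9946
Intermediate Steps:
I(A) = 2*A**2 (I(A) = A*(2*A) = 2*A**2)
(-41812 - 29619)/(I(97) + (16995 + n(24/(-53)))) = (-41812 - 29619)/(2*97**2 + (16995 + 24/(-53))) = -71431/(2*9409 + (16995 + 24*(-1/53))) = -71431/(18818 + (16995 - 24/53)) = -71431/(18818 + 900711/53) = -71431/1898065/53 = -71431*53/1898065 = -3785843/1898065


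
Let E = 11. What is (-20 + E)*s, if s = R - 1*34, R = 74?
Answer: -360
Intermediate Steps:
s = 40 (s = 74 - 1*34 = 74 - 34 = 40)
(-20 + E)*s = (-20 + 11)*40 = -9*40 = -360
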